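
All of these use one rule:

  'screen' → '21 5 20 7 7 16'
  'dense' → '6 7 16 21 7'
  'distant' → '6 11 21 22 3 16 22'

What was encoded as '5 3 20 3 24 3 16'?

caravan

s is letter #19 and maps to 21: an offset of 2. Letters become their 1-based position plus 2 (so a→3, b→4, …).
Decoding 5 3 20 3 24 3 16: 5→(5−2)÷1=3=c, 3→(3−2)÷1=1=a, 20→(20−2)÷1=18=r, 3→(3−2)÷1=1=a, 24→(24−2)÷1=22=v, 3→(3−2)÷1=1=a, 16→(16−2)÷1=14=n.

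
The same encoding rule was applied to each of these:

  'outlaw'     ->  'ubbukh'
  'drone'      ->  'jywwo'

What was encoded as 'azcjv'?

usual

Each letter shifts forward by (position + 6), i.e. 6, 7, 8, … — the shift grows by one for each successive letter.
Decoding azcjv: a−6=u, z−7=s, c−8=u, j−9=a, v−10=l.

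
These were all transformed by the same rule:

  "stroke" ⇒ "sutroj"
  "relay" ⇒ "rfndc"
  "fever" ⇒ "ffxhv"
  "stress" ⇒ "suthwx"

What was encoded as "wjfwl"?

width

In stroke: s→s is +0, t→u is +1, r→t is +2, o→r is +3 — the shift increases by 1 each position. The shift increases by 1 at each position, starting from +0: 0, 1, 2, ….
Decoding wjfwl: w−0=w, j−1=i, f−2=d, w−3=t, l−4=h.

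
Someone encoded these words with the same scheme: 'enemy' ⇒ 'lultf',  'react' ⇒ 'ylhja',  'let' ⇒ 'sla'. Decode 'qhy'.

jar

Compare letters: e→l is +7, n→u is +7, e→l is +7 — a constant shift. Every letter moves 7 places later in the alphabet, wrapping around z→a.
Undoing it on qhy: q−7=j, h−7=a, y−7=r.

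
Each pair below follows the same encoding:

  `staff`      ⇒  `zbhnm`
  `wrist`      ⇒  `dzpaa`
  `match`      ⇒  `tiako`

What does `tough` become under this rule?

awboo

It's a Vigenère-style cipher with numeric key [7,8]: position i shifts by key[i mod 2].
For tough: t+7=a, o+8=w, u+7=b, g+8=o, h+7=o.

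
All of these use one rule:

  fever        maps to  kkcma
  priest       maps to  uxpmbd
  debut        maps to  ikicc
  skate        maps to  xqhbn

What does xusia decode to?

solar

In fever: f→k is +5, e→k is +6, v→c is +7, e→m is +8 — the shift increases by 1 each position. The shift increases by 1 at each position, starting from +5: 5, 6, 7, ….
Decoding xusia: x−5=s, u−6=o, s−7=l, i−8=a, a−9=r.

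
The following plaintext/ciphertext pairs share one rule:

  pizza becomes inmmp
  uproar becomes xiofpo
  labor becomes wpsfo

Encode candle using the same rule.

vpcywb

p(15)→i(8) and i(8)→n(13) fit y≡3x+15 (mod 26); the inverse of 3 mod 26 is 9. This is an affine cipher: with a=0,…,z=25, each position x becomes (3x+15) mod 26.
Applying it to candle: c(2)→3·2+15≡21=v; a(0)→3·0+15≡15=p; n(13)→3·13+15≡2=c; d(3)→3·3+15≡24=y; l(11)→3·11+15≡22=w; e(4)→3·4+15≡1=b (all mod 26).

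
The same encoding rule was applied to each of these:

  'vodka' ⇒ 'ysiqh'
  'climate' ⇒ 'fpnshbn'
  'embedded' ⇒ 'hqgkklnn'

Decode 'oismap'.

Each letter shifts forward by (position + 3), i.e. 3, 4, 5, … — the shift grows by one for each successive letter.
Reversing it on oismap: o−3=l, i−4=e, s−5=n, m−6=g, a−7=t, p−8=h.

length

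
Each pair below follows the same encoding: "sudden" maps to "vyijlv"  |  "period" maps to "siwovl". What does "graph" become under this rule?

jvfvo

Letter i (0-indexed) is shifted by i+3, so successive shifts are 3, 4, 5, ….
On graph: g+3=j, r+4=v, a+5=f, p+6=v, h+7=o.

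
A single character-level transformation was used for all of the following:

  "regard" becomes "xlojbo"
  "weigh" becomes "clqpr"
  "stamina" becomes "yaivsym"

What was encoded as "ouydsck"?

inquiry

In regard: r→x is +6, e→l is +7, g→o is +8, a→j is +9 — the shift increases by 1 each position. Letter i (0-indexed) is shifted by i+6, so successive shifts are 6, 7, 8, ….
Undoing it on ouydsck: o−6=i, u−7=n, y−8=q, d−9=u, s−10=i, c−11=r, k−12=y.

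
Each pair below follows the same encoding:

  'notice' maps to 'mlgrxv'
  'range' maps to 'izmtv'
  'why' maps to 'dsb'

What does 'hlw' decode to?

sod

Each pair mirrors across the alphabet (n↔m, o↔l, t↔g): positions sum to 25. Letters are reflected about the middle of the alphabet (position → 25−position): Atbash.
Decoding hlw: h↔s, l↔o, w↔d.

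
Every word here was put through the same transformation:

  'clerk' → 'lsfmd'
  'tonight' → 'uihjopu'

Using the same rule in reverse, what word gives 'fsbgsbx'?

warfare

The output letters match the input read backwards, each shifted +1: clerk reversed is krelc. Two steps: reverse the string, then apply a Caesar shift of +1.
Decoding fsbgsbx: shift back: f−1=e, s−1=r, b−1=a, g−1=f, s−1=r, b−1=a, x−1=w → erafraw; then reverse → warfare.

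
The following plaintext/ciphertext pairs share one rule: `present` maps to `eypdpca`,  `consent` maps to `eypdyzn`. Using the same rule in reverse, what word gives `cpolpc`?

reader

The word is reversed, then every letter is shifted forward by 11.
Reversing it on cpolpc: shift back: c−11=r, p−11=e, o−11=d, l−11=a, p−11=e, c−11=r → redaer; then reverse → reader.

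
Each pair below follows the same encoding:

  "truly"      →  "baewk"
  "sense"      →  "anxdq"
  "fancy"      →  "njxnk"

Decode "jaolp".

bread

The shift increases by 1 at each position, starting from +8: 8, 9, 10, ….
Reversing it on jaolp: j−8=b, a−9=r, o−10=e, l−11=a, p−12=d.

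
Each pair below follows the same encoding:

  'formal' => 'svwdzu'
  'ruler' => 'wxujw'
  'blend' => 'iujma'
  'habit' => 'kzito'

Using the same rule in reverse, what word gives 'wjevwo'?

report

Treating letters as 0–25, the rule is x ↦ 9x + 25 (mod 26).
Undoing it on wjevwo: w(22)→3·(22−25)≡17=r; j(9)→3·(9−25)≡4=e; e(4)→3·(4−25)≡15=p; v(21)→3·(21−25)≡14=o; w(22)→3·(22−25)≡17=r; o(14)→3·(14−25)≡19=t (all mod 26).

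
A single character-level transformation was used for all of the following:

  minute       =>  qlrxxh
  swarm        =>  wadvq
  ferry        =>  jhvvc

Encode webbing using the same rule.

The shift depends on letter class: consonant m→q is +4, but vowel i→l is +3. The rule splits by letter class: vowels +3, consonants +4.
Applying it to webbing: w(cons)+4=a, e(vowel)+3=h, b(cons)+4=f, b(cons)+4=f, i(vowel)+3=l, n(cons)+4=r, g(cons)+4=k.

ahfflrk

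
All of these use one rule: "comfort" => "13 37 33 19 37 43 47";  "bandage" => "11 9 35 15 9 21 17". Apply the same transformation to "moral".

33 37 43 9 31

c(#3)→13 and o(#15)→37: differences scale by 2, so n = 2·pos + 7. Each letter becomes 2×(its alphabet position, a=1..z=26) + 7.
On moral: m=13→33, o=15→37, r=18→43, a=1→9, l=12→31.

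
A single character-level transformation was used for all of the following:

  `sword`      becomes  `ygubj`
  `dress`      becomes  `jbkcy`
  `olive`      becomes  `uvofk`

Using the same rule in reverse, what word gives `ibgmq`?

Shifts by position in sword: pos 0: s→y (+6), pos 1: w→g (+10), pos 2: o→u (+6), pos 3: r→b (+10) — repeating every 2. It's a Vigenère-style cipher with numeric key [6,10]: position i shifts by key[i mod 2].
Decoding ibgmq: i−6=c, b−10=r, g−6=a, m−10=c, q−6=k.

crack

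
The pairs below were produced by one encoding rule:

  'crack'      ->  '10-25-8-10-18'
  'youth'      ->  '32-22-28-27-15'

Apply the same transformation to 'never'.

21-12-29-12-25

Letters become their 1-based position plus 7 (so a→8, b→9, …).
Applying it to never: n=14→21, e=5→12, v=22→29, e=5→12, r=18→25.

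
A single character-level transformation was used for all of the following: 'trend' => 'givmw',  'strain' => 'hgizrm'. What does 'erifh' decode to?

virus

Each pair mirrors across the alphabet (t↔g, r↔i, e↔v): positions sum to 25. This is the alphabet-reversal cipher (Atbash): a becomes z, b becomes y, etc.
Undoing it on erifh: e↔v, r↔i, i↔r, f↔u, h↔s.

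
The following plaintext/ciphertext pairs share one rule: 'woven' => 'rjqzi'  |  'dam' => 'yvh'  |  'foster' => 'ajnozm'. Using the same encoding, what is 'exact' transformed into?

zsvxo

Compare letters: w→r is +21, o→j is +21, v→q is +21 — a constant shift. It's a constant shift of +21 (ROT21).
Applying it to exact: e+21=z, x+21=s, a+21=v, c+21=x, t+21=o.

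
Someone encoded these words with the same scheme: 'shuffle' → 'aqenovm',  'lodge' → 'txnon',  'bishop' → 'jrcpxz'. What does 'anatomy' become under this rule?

iwkbxwg

Shifts by position in shuffle: pos 0: s→a (+8), pos 1: h→q (+9), pos 2: u→e (+10), pos 3: f→n (+8), pos 4: f→o (+9), pos 5: l→v (+10) — repeating every 3. The shifts repeat in a cycle of length 3: positions 0,1,… shift by +8, +9, +10, then the pattern repeats.
On anatomy: a+8=i, n+9=w, a+10=k, t+8=b, o+9=x, m+10=w, y+8=g.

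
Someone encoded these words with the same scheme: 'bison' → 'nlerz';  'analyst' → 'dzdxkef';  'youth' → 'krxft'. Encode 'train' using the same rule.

fddlz

The shift depends on letter class: consonant b→n is +12, but vowel i→l is +3. Vowels shift forward by 3 and consonants shift forward by 12.
On train: t(cons)+12=f, r(cons)+12=d, a(vowel)+3=d, i(vowel)+3=l, n(cons)+12=z.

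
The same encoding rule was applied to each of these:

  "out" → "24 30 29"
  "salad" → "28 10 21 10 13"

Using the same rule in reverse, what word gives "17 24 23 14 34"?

o is letter #15 and maps to 24: an offset of 9. Each letter is replaced by its alphabet position (a=1..z=26) + 9.
Decoding 17 24 23 14 34: 17→(17−9)÷1=8=h, 24→(24−9)÷1=15=o, 23→(23−9)÷1=14=n, 14→(14−9)÷1=5=e, 34→(34−9)÷1=25=y.

honey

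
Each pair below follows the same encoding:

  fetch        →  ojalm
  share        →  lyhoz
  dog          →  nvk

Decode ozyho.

The output letters match the input read backwards, each shifted +7: fetch reversed is hctef. Two steps: reverse the string, then apply a Caesar shift of +7.
Undoing it on ozyho: shift back: o−7=h, z−7=s, y−7=r, h−7=a, o−7=h → hsrah; then reverse → harsh.

harsh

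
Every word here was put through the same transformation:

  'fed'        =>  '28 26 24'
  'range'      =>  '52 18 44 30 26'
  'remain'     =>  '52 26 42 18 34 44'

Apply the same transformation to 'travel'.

56 52 18 60 26 40

f(#6)→28 and e(#5)→26: differences scale by 2, so n = 2·pos + 16. The formula is n = 2×(alphabet index, a=1) + 16.
On travel: t=20→56, r=18→52, a=1→18, v=22→60, e=5→26, l=12→40.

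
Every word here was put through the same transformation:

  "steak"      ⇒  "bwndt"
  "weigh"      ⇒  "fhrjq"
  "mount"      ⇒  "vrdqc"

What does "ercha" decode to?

voter

Shifts by position in steak: pos 0: s→b (+9), pos 1: t→w (+3), pos 2: e→n (+9), pos 3: a→d (+3) — repeating every 2. A repeating key of period 2 is used — shifts +9, +3 over and over.
Decoding ercha: e−9=v, r−3=o, c−9=t, h−3=e, a−9=r.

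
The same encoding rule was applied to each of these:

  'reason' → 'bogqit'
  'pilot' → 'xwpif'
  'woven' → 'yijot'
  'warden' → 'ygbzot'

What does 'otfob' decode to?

Each letter's alphabet position (a=0..z=25) is mapped through 15·x+6 mod 26 — an affine cipher.
Decoding otfob: o(14)→7·(14−6)≡4=e; t(19)→7·(19−6)≡13=n; f(5)→7·(5−6)≡19=t; o(14)→7·(14−6)≡4=e; b(1)→7·(1−6)≡17=r (all mod 26).

enter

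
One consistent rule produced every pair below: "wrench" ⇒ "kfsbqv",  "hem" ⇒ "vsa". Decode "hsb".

Compare letters: w→k is +14, r→f is +14, e→s is +14 — a constant shift. Each letter is shifted forward by 14 in the alphabet (a Caesar shift of +14).
Decoding hsb: h−14=t, s−14=e, b−14=n.

ten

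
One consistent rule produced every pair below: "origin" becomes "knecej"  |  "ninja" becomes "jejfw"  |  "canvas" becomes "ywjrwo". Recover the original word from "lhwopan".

Compare letters: o→k is +22, r→n is +22, i→e is +22 — a constant shift. Each letter is shifted forward by 22 in the alphabet (a Caesar shift of +22).
Decoding lhwopan: l−22=p, h−22=l, w−22=a, o−22=s, p−22=t, a−22=e, n−22=r.

plaster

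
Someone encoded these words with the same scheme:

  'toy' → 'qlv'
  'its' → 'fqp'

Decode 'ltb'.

owe

Compare letters: t→q is +23, o→l is +23, y→v is +23 — a constant shift. Each letter is shifted forward by 23 in the alphabet (a Caesar shift of +23).
Reversing it on ltb: l−23=o, t−23=w, b−23=e.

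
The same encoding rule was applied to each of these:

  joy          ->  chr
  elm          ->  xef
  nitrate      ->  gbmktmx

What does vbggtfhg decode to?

cinnamon

Compare letters: j→c is +19, o→h is +19, y→r is +19 — a constant shift. This is a Caesar cipher with shift 19.
Reversing it on vbggtfhg: v−19=c, b−19=i, g−19=n, g−19=n, t−19=a, f−19=m, h−19=o, g−19=n.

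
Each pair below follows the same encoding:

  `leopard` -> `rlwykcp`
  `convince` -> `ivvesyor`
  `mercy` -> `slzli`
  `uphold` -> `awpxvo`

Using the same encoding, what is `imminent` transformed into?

oturxpzg

In leopard: l→r is +6, e→l is +7, o→w is +8, p→y is +9 — the shift increases by 1 each position. Each letter shifts forward by (position + 6), i.e. 6, 7, 8, … — the shift grows by one for each successive letter.
Applying it to imminent: i+6=o, m+7=t, m+8=u, i+9=r, n+10=x, e+11=p, n+12=z, t+13=g.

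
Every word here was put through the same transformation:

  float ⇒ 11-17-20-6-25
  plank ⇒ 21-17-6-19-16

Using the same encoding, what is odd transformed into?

20-9-9

Each letter is replaced by its alphabet position (a=1..z=26) + 5.
For odd: o=15→20, d=4→9, d=4→9.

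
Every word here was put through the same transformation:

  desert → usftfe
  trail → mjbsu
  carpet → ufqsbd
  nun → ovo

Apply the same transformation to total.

The output letters match the input read backwards, each shifted +1: desert reversed is tresed. Read the word backwards and shift each letter +1.
Applying it to total: reverse → latot; then shift: l+1=m, a+1=b, t+1=u, o+1=p, t+1=u.

mbupu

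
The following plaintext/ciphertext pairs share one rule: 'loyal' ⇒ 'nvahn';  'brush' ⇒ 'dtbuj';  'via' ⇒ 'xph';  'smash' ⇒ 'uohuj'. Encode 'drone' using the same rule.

ftvpl

The shift depends on letter class: consonant l→n is +2, but vowel o→v is +7. The rule splits by letter class: vowels +7, consonants +2.
Applying it to drone: d(cons)+2=f, r(cons)+2=t, o(vowel)+7=v, n(cons)+2=p, e(vowel)+7=l.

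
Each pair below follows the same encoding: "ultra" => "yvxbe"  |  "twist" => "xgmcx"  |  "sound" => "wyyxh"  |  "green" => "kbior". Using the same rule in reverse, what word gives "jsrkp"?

final

Shifts by position in ultra: pos 0: u→y (+4), pos 1: l→v (+10), pos 2: t→x (+4), pos 3: r→b (+10) — repeating every 2. The shifts repeat in a cycle of length 2: positions 0,1,… shift by +4, +10, then the pattern repeats.
Decoding jsrkp: j−4=f, s−10=i, r−4=n, k−10=a, p−4=l.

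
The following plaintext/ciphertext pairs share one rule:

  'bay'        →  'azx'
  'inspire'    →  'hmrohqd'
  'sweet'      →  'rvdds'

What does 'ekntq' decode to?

Compare letters: b→a is +25, a→z is +25, y→x is +25 — a constant shift. Every letter moves 25 places later in the alphabet, wrapping around z→a.
Decoding ekntq: e−25=f, k−25=l, n−25=o, t−25=u, q−25=r.

flour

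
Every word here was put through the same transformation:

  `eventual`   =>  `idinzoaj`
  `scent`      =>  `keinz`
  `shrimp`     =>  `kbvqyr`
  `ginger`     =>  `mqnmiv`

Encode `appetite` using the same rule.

e(4)→i(8) and v(21)→d(3) fit y≡15x+0 (mod 26); the inverse of 15 mod 26 is 7. This is an affine cipher: with a=0,…,z=25, each position x becomes (15x+0) mod 26.
For appetite: a(0)→15·0+0≡0=a; p(15)→15·15+0≡17=r; p(15)→15·15+0≡17=r; e(4)→15·4+0≡8=i; t(19)→15·19+0≡25=z; i(8)→15·8+0≡16=q; t(19)→15·19+0≡25=z; e(4)→15·4+0≡8=i (all mod 26).

arrizqzi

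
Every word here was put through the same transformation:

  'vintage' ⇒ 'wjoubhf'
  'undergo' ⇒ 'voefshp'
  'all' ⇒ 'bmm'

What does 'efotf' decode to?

Each letter is shifted forward by 1 in the alphabet (a Caesar shift of +1).
Undoing it on efotf: e−1=d, f−1=e, o−1=n, t−1=s, f−1=e.

dense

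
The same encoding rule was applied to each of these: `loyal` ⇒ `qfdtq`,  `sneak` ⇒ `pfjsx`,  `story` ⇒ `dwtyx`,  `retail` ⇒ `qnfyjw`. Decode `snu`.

pin

The word is reversed, then every letter is shifted forward by 5.
Undoing it on snu: shift back: s−5=n, n−5=i, u−5=p → nip; then reverse → pin.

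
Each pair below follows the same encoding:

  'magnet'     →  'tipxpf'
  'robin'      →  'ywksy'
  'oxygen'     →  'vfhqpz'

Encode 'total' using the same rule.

awckw

The shift increases by 1 at each position, starting from +7: 7, 8, 9, ….
For total: t+7=a, o+8=w, t+9=c, a+10=k, l+11=w.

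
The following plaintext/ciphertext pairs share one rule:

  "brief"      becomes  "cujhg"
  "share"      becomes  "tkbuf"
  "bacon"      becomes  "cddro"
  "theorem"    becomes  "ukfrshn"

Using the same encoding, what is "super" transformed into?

Shifts by position in brief: pos 0: b→c (+1), pos 1: r→u (+3), pos 2: i→j (+1), pos 3: e→h (+3) — repeating every 2. The shifts repeat in a cycle of length 2: positions 0,1,… shift by +1, +3, then the pattern repeats.
On super: s+1=t, u+3=x, p+1=q, e+3=h, r+1=s.

txqhs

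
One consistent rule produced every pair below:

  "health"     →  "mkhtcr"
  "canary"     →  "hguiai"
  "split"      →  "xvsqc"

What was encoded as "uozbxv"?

pistol

Each letter shifts forward by (position + 5), i.e. 5, 6, 7, … — the shift grows by one for each successive letter.
Decoding uozbxv: u−5=p, o−6=i, z−7=s, b−8=t, x−9=o, v−10=l.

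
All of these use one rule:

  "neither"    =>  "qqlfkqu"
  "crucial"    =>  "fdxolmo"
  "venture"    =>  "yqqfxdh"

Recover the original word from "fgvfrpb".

custody

The shifts repeat in a cycle of length 2: positions 0,1,… shift by +3, +12, then the pattern repeats.
Decoding fgvfrpb: f−3=c, g−12=u, v−3=s, f−12=t, r−3=o, p−12=d, b−3=y.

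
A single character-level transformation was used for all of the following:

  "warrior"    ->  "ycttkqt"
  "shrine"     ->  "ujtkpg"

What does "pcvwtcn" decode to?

natural

Compare letters: w→y is +2, a→c is +2, r→t is +2 — a constant shift. Each letter is shifted forward by 2 in the alphabet (a Caesar shift of +2).
Decoding pcvwtcn: p−2=n, c−2=a, v−2=t, w−2=u, t−2=r, c−2=a, n−2=l.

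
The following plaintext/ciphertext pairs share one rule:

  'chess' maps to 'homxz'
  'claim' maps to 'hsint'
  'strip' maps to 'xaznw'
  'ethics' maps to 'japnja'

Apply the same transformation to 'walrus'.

bhtwba

It's a Vigenère-style cipher with numeric key [5,7,8]: position i shifts by key[i mod 3].
For walrus: w+5=b, a+7=h, l+8=t, r+5=w, u+7=b, s+8=a.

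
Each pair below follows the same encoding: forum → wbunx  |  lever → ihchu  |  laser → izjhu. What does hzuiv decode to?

early

f(5)→w(22) and o(14)→b(1) fit y≡15x+25 (mod 26); the inverse of 15 mod 26 is 7. This is an affine cipher: with a=0,…,z=25, each position x becomes (15x+25) mod 26.
Undoing it on hzuiv: h(7)→7·(7−25)≡4=e; z(25)→7·(25−25)≡0=a; u(20)→7·(20−25)≡17=r; i(8)→7·(8−25)≡11=l; v(21)→7·(21−25)≡24=y (all mod 26).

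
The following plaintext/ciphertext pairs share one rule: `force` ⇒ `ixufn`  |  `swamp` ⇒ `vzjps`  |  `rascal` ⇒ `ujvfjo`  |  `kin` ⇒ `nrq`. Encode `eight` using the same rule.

The shift depends on letter class: consonant f→i is +3, but vowel o→x is +9. The rule splits by letter class: vowels +9, consonants +3.
Applying it to eight: e(vowel)+9=n, i(vowel)+9=r, g(cons)+3=j, h(cons)+3=k, t(cons)+3=w.

nrjkw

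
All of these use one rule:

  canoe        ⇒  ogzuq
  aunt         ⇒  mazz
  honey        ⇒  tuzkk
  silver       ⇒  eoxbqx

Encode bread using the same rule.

It's a Vigenère-style cipher with numeric key [12,6]: position i shifts by key[i mod 2].
On bread: b+12=n, r+6=x, e+12=q, a+6=g, d+12=p.

nxqgp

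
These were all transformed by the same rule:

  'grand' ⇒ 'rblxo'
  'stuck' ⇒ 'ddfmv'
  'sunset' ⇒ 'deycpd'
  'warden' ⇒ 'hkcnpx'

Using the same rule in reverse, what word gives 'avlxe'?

Shifts by position in grand: pos 0: g→r (+11), pos 1: r→b (+10), pos 2: a→l (+11), pos 3: n→x (+10) — repeating every 2. A repeating key of period 2 is used — shifts +11, +10 over and over.
Undoing it on avlxe: a−11=p, v−10=l, l−11=a, x−10=n, e−11=t.

plant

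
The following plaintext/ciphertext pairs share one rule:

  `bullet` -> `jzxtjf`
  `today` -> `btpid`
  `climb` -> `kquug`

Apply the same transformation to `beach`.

jjmkm

Shifts by position in bullet: pos 0: b→j (+8), pos 1: u→z (+5), pos 2: l→x (+12), pos 3: l→t (+8), pos 4: e→j (+5), pos 5: t→f (+12) — repeating every 3. The shifts repeat in a cycle of length 3: positions 0,1,… shift by +8, +5, +12, then the pattern repeats.
For beach: b+8=j, e+5=j, a+12=m, c+8=k, h+5=m.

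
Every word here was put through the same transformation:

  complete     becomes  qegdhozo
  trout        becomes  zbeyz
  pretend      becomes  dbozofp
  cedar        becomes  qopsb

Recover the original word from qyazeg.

c(2)→q(16) and o(14)→e(4) fit y≡25x+18 (mod 26); the inverse of 25 mod 26 is 25. Treating letters as 0–25, the rule is x ↦ 25x + 18 (mod 26).
Reversing it on qyazeg: q(16)→25·(16−18)≡2=c; y(24)→25·(24−18)≡20=u; a(0)→25·(0−18)≡18=s; z(25)→25·(25−18)≡19=t; e(4)→25·(4−18)≡14=o; g(6)→25·(6−18)≡12=m (all mod 26).

custom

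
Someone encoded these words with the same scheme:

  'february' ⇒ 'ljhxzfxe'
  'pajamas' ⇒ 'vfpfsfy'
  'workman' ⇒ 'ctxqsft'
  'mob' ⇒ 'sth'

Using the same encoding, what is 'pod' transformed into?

The shift depends on letter class: consonant f→l is +6, but vowel e→j is +5. Vowels shift forward by 5 and consonants shift forward by 6.
Applying it to pod: p(cons)+6=v, o(vowel)+5=t, d(cons)+6=j.

vtj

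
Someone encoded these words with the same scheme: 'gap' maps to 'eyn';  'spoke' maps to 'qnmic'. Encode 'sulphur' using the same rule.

qsjnfsp

It's a constant shift of +24 (ROT24).
For sulphur: s+24=q, u+24=s, l+24=j, p+24=n, h+24=f, u+24=s, r+24=p.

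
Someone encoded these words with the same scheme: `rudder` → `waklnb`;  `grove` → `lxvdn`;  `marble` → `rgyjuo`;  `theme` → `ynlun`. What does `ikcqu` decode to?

devil

In rudder: r→w is +5, u→a is +6, d→k is +7, d→l is +8 — the shift increases by 1 each position. Letter i (0-indexed) is shifted by i+5, so successive shifts are 5, 6, 7, ….
Reversing it on ikcqu: i−5=d, k−6=e, c−7=v, q−8=i, u−9=l.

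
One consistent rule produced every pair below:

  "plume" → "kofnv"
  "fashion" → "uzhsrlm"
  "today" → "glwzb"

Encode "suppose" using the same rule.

Each letter is replaced by its mirror in the alphabet: a↔z, b↔y, c↔x, and so on (the Atbash cipher).
For suppose: s↔h, u↔f, p↔k, p↔k, o↔l, s↔h, e↔v.

hfkklhv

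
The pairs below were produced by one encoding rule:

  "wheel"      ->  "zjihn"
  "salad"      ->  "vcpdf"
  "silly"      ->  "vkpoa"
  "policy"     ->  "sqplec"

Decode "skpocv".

pillar

A repeating key of period 3 is used — shifts +3, +2, +4 over and over.
Undoing it on skpocv: s−3=p, k−2=i, p−4=l, o−3=l, c−2=a, v−4=r.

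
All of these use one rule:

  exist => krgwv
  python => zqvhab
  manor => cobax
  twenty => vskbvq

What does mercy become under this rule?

e(4)→k(10) and x(23)→r(17) fit y≡25x+14 (mod 26); the inverse of 25 mod 26 is 25. Treating letters as 0–25, the rule is x ↦ 25x + 14 (mod 26).
For mercy: m(12)→25·12+14≡2=c; e(4)→25·4+14≡10=k; r(17)→25·17+14≡23=x; c(2)→25·2+14≡12=m; y(24)→25·24+14≡16=q (all mod 26).

ckxmq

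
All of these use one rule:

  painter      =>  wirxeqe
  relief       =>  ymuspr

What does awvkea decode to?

tomato

Letter i (0-indexed) is shifted by i+7, so successive shifts are 7, 8, 9, ….
Undoing it on awvkea: a−7=t, w−8=o, v−9=m, k−10=a, e−11=t, a−12=o.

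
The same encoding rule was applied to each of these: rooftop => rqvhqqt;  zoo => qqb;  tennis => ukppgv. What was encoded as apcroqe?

company

The output letters match the input read backwards, each shifted +2: rooftop reversed is potfoor. The word is reversed, then every letter is shifted forward by 2.
Decoding apcroqe: shift back: a−2=y, p−2=n, c−2=a, r−2=p, o−2=m, q−2=o, e−2=c → ynapmoc; then reverse → company.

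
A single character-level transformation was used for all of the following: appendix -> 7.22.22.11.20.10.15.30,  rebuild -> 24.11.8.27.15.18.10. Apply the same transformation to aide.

a is letter #1 and maps to 7: an offset of 6. The number is (letter's place in the alphabet, a=1) + 6.
On aide: a=1→7, i=9→15, d=4→10, e=5→11.

7.15.10.11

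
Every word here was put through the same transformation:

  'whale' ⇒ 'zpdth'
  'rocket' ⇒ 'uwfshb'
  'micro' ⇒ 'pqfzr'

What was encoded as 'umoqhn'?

relief

It's a Vigenère-style cipher with numeric key [3,8]: position i shifts by key[i mod 2].
Undoing it on umoqhn: u−3=r, m−8=e, o−3=l, q−8=i, h−3=e, n−8=f.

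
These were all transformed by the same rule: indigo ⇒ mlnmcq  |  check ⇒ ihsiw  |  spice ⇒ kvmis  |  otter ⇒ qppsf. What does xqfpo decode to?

i(8)→m(12) and n(13)→l(11) fit y≡5x+24 (mod 26); the inverse of 5 mod 26 is 21. Each letter's alphabet position (a=0..z=25) is mapped through 5·x+24 mod 26 — an affine cipher.
Decoding xqfpo: x(23)→21·(23−24)≡5=f; q(16)→21·(16−24)≡14=o; f(5)→21·(5−24)≡17=r; p(15)→21·(15−24)≡19=t; o(14)→21·(14−24)≡24=y (all mod 26).

forty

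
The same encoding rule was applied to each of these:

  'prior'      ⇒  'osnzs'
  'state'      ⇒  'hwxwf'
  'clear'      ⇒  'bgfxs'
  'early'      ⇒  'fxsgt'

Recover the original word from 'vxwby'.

p(15)→o(14) and r(17)→s(18) fit y≡15x+23 (mod 26); the inverse of 15 mod 26 is 7. Treating letters as 0–25, the rule is x ↦ 15x + 23 (mod 26).
Decoding vxwby: v(21)→7·(21−23)≡12=m; x(23)→7·(23−23)≡0=a; w(22)→7·(22−23)≡19=t; b(1)→7·(1−23)≡2=c; y(24)→7·(24−23)≡7=h (all mod 26).

match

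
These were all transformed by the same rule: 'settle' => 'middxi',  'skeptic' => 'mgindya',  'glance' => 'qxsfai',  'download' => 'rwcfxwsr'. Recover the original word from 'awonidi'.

s(18)→m(12) and e(4)→i(8) fit y≡17x+18 (mod 26); the inverse of 17 mod 26 is 23. Treating letters as 0–25, the rule is x ↦ 17x + 18 (mod 26).
Reversing it on awonidi: a(0)→23·(0−18)≡2=c; w(22)→23·(22−18)≡14=o; o(14)→23·(14−18)≡12=m; n(13)→23·(13−18)≡15=p; i(8)→23·(8−18)≡4=e; d(3)→23·(3−18)≡19=t; i(8)→23·(8−18)≡4=e (all mod 26).

compete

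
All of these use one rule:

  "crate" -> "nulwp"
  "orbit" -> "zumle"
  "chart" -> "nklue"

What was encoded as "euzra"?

troop

Shifts by position in crate: pos 0: c→n (+11), pos 1: r→u (+3), pos 2: a→l (+11), pos 3: t→w (+3) — repeating every 2. A repeating key of period 2 is used — shifts +11, +3 over and over.
Decoding euzra: e−11=t, u−3=r, z−11=o, r−3=o, a−11=p.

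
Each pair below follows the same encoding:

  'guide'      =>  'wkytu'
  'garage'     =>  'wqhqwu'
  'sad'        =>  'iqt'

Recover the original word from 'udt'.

end

Compare letters: g→w is +16, u→k is +16, i→y is +16 — a constant shift. Every letter moves 16 places later in the alphabet, wrapping around z→a.
Reversing it on udt: u−16=e, d−16=n, t−16=d.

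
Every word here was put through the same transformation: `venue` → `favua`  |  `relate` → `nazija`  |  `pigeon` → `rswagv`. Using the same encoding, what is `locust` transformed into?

zgeuyj

Each letter's alphabet position (a=0..z=25) is mapped through 11·x+8 mod 26 — an affine cipher.
For locust: l(11)→11·11+8≡25=z; o(14)→11·14+8≡6=g; c(2)→11·2+8≡4=e; u(20)→11·20+8≡20=u; s(18)→11·18+8≡24=y; t(19)→11·19+8≡9=j (all mod 26).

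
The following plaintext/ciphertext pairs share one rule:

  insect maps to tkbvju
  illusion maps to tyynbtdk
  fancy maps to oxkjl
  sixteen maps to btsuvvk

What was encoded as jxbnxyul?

Treating letters as 0–25, the rule is x ↦ 19x + 23 (mod 26).
Decoding jxbnxyul: j(9)→11·(9−23)≡2=c; x(23)→11·(23−23)≡0=a; b(1)→11·(1−23)≡18=s; n(13)→11·(13−23)≡20=u; x(23)→11·(23−23)≡0=a; y(24)→11·(24−23)≡11=l; u(20)→11·(20−23)≡19=t; l(11)→11·(11−23)≡24=y (all mod 26).

casualty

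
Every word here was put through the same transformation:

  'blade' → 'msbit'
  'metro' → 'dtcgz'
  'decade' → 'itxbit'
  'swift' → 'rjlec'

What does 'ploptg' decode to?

ginger

Treating letters as 0–25, the rule is x ↦ 11x + 1 (mod 26).
Decoding ploptg: p(15)→19·(15−1)≡6=g; l(11)→19·(11−1)≡8=i; o(14)→19·(14−1)≡13=n; p(15)→19·(15−1)≡6=g; t(19)→19·(19−1)≡4=e; g(6)→19·(6−1)≡17=r (all mod 26).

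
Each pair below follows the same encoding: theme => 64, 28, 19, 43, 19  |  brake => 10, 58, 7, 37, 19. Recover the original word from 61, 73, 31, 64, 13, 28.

switch

t(#20)→64 and h(#8)→28: differences scale by 3, so n = 3·pos + 4. Each letter becomes 3×(its alphabet position, a=1..z=26) + 4.
Decoding 61, 73, 31, 64, 13, 28: 61→(61−4)÷3=19=s, 73→(73−4)÷3=23=w, 31→(31−4)÷3=9=i, 64→(64−4)÷3=20=t, 13→(13−4)÷3=3=c, 28→(28−4)÷3=8=h.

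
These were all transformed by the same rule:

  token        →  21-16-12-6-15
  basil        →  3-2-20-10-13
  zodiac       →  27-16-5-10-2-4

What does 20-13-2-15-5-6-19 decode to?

slander

Letters become their 1-based position plus 1 (so a→2, b→3, …).
Reversing it on 20-13-2-15-5-6-19: 20→(20−1)÷1=19=s, 13→(13−1)÷1=12=l, 2→(2−1)÷1=1=a, 15→(15−1)÷1=14=n, 5→(5−1)÷1=4=d, 6→(6−1)÷1=5=e, 19→(19−1)÷1=18=r.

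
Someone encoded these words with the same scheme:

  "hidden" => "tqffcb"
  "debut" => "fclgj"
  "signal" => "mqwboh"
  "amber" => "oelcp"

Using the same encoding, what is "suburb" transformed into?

h(7)→t(19) and i(8)→q(16) fit y≡23x+14 (mod 26); the inverse of 23 mod 26 is 17. This is an affine cipher: with a=0,…,z=25, each position x becomes (23x+14) mod 26.
On suburb: s(18)→23·18+14≡12=m; u(20)→23·20+14≡6=g; b(1)→23·1+14≡11=l; u(20)→23·20+14≡6=g; r(17)→23·17+14≡15=p; b(1)→23·1+14≡11=l (all mod 26).

mglgpl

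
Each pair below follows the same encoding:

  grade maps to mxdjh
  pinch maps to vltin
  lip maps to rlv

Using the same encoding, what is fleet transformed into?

The shift depends on letter class: consonant g→m is +6, but vowel a→d is +3. Two shifts are in play — +3 for a/e/i/o/u, +6 for every other letter.
On fleet: f(cons)+6=l, l(cons)+6=r, e(vowel)+3=h, e(vowel)+3=h, t(cons)+6=z.

lrhhz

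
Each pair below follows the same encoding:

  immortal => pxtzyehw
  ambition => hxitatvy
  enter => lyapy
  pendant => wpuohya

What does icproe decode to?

bright

Shifts by position in immortal: pos 0: i→p (+7), pos 1: m→x (+11), pos 2: m→t (+7), pos 3: o→z (+11) — repeating every 2. A repeating key of period 2 is used — shifts +7, +11 over and over.
Undoing it on icproe: i−7=b, c−11=r, p−7=i, r−11=g, o−7=h, e−11=t.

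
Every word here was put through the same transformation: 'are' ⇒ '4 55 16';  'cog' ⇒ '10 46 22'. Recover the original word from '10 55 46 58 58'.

cross

Each letter becomes 3×(its alphabet position, a=1..z=26) + 1.
Decoding 10 55 46 58 58: 10→(10−1)÷3=3=c, 55→(55−1)÷3=18=r, 46→(46−1)÷3=15=o, 58→(58−1)÷3=19=s, 58→(58−1)÷3=19=s.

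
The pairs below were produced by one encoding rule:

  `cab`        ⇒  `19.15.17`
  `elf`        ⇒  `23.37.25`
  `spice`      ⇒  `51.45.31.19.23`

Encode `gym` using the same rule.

c(#3)→19 and a(#1)→15: differences scale by 2, so n = 2·pos + 13. Each letter becomes 2×(its alphabet position, a=1..z=26) + 13.
For gym: g=7→27, y=25→63, m=13→39.

27.63.39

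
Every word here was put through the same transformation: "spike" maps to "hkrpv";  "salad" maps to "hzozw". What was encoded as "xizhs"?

Each pair mirrors across the alphabet (s↔h, p↔k, i↔r): positions sum to 25. Each letter is replaced by its mirror in the alphabet: a↔z, b↔y, c↔x, and so on (the Atbash cipher).
Decoding xizhs: x↔c, i↔r, z↔a, h↔s, s↔h.

crash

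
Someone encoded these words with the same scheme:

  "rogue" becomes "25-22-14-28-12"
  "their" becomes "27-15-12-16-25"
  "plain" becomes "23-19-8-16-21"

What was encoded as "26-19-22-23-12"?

slope

r is letter #18 and maps to 25: an offset of 7. Each letter is replaced by its alphabet position (a=1..z=26) + 7.
Decoding 26-19-22-23-12: 26→(26−7)÷1=19=s, 19→(19−7)÷1=12=l, 22→(22−7)÷1=15=o, 23→(23−7)÷1=16=p, 12→(12−7)÷1=5=e.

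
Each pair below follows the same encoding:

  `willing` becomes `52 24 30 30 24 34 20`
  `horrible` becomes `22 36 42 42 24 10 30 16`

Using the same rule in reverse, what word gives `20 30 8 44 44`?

glass

w(#23)→52 and i(#9)→24: differences scale by 2, so n = 2·pos + 6. With a=1..z=26, the number is 2·pos + 6.
Decoding 20 30 8 44 44: 20→(20−6)÷2=7=g, 30→(30−6)÷2=12=l, 8→(8−6)÷2=1=a, 44→(44−6)÷2=19=s, 44→(44−6)÷2=19=s.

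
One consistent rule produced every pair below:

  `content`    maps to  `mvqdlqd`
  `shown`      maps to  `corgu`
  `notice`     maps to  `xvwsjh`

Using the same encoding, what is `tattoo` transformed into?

dhwdvr

It's a Vigenère-style cipher with numeric key [10,7,3]: position i shifts by key[i mod 3].
Applying it to tattoo: t+10=d, a+7=h, t+3=w, t+10=d, o+7=v, o+3=r.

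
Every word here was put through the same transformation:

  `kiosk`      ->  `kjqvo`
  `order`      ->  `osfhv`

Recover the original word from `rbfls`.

radio

In kiosk: k→k is +0, i→j is +1, o→q is +2, s→v is +3 — the shift increases by 1 each position. Each letter shifts forward by its position index (0, 1, 2, …) — the shift grows by one for each successive letter.
Undoing it on rbfls: r−0=r, b−1=a, f−2=d, l−3=i, s−4=o.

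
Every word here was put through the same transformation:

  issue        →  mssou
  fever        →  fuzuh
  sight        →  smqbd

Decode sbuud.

sheet

i(8)→m(12) and s(18)→s(18) fit y≡11x+2 (mod 26); the inverse of 11 mod 26 is 19. Each letter's alphabet position (a=0..z=25) is mapped through 11·x+2 mod 26 — an affine cipher.
Reversing it on sbuud: s(18)→19·(18−2)≡18=s; b(1)→19·(1−2)≡7=h; u(20)→19·(20−2)≡4=e; u(20)→19·(20−2)≡4=e; d(3)→19·(3−2)≡19=t (all mod 26).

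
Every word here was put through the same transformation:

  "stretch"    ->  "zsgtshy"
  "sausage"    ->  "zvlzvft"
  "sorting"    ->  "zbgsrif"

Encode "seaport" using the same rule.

s(18)→z(25) and t(19)→s(18) fit y≡19x+21 (mod 26); the inverse of 19 mod 26 is 11. Treating letters as 0–25, the rule is x ↦ 19x + 21 (mod 26).
For seaport: s(18)→19·18+21≡25=z; e(4)→19·4+21≡19=t; a(0)→19·0+21≡21=v; p(15)→19·15+21≡20=u; o(14)→19·14+21≡1=b; r(17)→19·17+21≡6=g; t(19)→19·19+21≡18=s (all mod 26).

ztvubgs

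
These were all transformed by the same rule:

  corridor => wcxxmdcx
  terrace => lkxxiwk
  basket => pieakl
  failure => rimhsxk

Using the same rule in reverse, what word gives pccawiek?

bookcase

c(2)→w(22) and o(14)→c(2) fit y≡7x+8 (mod 26); the inverse of 7 mod 26 is 15. Treating letters as 0–25, the rule is x ↦ 7x + 8 (mod 26).
Undoing it on pccawiek: p(15)→15·(15−8)≡1=b; c(2)→15·(2−8)≡14=o; c(2)→15·(2−8)≡14=o; a(0)→15·(0−8)≡10=k; w(22)→15·(22−8)≡2=c; i(8)→15·(8−8)≡0=a; e(4)→15·(4−8)≡18=s; k(10)→15·(10−8)≡4=e (all mod 26).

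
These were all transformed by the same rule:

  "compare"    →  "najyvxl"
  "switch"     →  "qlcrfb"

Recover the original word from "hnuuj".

The word is reversed, then every letter is shifted forward by 9.
Reversing it on hnuuj: shift back: h−9=y, n−9=e, u−9=l, u−9=l, j−9=a → yella; then reverse → alley.

alley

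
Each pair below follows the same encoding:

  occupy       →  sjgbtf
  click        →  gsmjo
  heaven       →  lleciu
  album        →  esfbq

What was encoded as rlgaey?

nectar

Shifts by position in occupy: pos 0: o→s (+4), pos 1: c→j (+7), pos 2: c→g (+4), pos 3: u→b (+7) — repeating every 2. The shifts repeat in a cycle of length 2: positions 0,1,… shift by +4, +7, then the pattern repeats.
Decoding rlgaey: r−4=n, l−7=e, g−4=c, a−7=t, e−4=a, y−7=r.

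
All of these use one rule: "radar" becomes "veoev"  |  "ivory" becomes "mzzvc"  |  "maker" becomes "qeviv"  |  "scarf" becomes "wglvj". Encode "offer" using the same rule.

sjqiv

Shifts by position in radar: pos 0: r→v (+4), pos 1: a→e (+4), pos 2: d→o (+11), pos 3: a→e (+4), pos 4: r→v (+4) — repeating every 3. The shifts repeat in a cycle of length 3: positions 0,1,… shift by +4, +4, +11, then the pattern repeats.
For offer: o+4=s, f+4=j, f+11=q, e+4=i, r+4=v.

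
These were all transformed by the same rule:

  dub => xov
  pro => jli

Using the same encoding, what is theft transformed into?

nbyzn

Each letter is shifted forward by 20 in the alphabet (a Caesar shift of +20).
For theft: t+20=n, h+20=b, e+20=y, f+20=z, t+20=n.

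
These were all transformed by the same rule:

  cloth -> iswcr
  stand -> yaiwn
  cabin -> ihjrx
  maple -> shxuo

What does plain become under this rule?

vsirx

In cloth: c→i is +6, l→s is +7, o→w is +8, t→c is +9 — the shift increases by 1 each position. Letter i (0-indexed) is shifted by i+6, so successive shifts are 6, 7, 8, ….
For plain: p+6=v, l+7=s, a+8=i, i+9=r, n+10=x.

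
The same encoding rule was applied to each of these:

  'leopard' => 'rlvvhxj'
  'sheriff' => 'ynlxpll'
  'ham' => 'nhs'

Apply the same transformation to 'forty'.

Vowels shift forward by 7 and consonants shift forward by 6.
On forty: f(cons)+6=l, o(vowel)+7=v, r(cons)+6=x, t(cons)+6=z, y(cons)+6=e.

lvxze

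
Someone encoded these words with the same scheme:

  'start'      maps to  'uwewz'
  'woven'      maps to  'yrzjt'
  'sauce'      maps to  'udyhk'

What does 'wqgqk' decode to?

uncle

In start: s→u is +2, t→w is +3, a→e is +4, r→w is +5 — the shift increases by 1 each position. Letter i (0-indexed) is shifted by i+2, so successive shifts are 2, 3, 4, ….
Reversing it on wqgqk: w−2=u, q−3=n, g−4=c, q−5=l, k−6=e.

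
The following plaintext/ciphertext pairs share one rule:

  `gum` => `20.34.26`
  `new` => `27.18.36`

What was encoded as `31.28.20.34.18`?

g is letter #7 and maps to 20: an offset of 13. The number is (letter's place in the alphabet, a=1) + 13.
Reversing it on 31.28.20.34.18: 31→(31−13)÷1=18=r, 28→(28−13)÷1=15=o, 20→(20−13)÷1=7=g, 34→(34−13)÷1=21=u, 18→(18−13)÷1=5=e.

rogue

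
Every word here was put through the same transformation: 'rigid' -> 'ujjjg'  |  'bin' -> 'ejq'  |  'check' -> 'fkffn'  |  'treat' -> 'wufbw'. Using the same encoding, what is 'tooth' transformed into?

The shift depends on letter class: consonant r→u is +3, but vowel i→j is +1. Two shifts are in play — +1 for a/e/i/o/u, +3 for every other letter.
For tooth: t(cons)+3=w, o(vowel)+1=p, o(vowel)+1=p, t(cons)+3=w, h(cons)+3=k.

wppwk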